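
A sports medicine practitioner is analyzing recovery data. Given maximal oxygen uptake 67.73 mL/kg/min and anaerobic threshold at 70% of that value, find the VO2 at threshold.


Percentage as decimal = 0.7
VO2 at AT = 67.73 * 0.7 = 47.41 mL/kg/min

47.41 mL/kg/min


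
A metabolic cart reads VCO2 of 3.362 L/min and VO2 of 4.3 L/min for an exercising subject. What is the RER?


RER = VCO2 / VO2 = 3.362 / 4.3 = 0.7819

0.7819


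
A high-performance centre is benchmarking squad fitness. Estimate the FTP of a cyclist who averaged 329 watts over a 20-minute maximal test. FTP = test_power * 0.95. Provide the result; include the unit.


FTP = 329 * 0.95 = 312.55 W

312.55 W


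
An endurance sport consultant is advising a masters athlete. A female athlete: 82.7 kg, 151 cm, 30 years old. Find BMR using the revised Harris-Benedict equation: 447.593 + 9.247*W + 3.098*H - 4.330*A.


Intercept = 447.593
Weight contribution = 9.247 * 82.7 = 764.7269
Height contribution = 3.098 * 151 = 467.798
Age contribution = 4.33 * 30 = 129.9
BMR = 447.593 + 764.7269 + 467.798 - 129.9
= 1550.22 kcal/day

1550.22 kcal/day


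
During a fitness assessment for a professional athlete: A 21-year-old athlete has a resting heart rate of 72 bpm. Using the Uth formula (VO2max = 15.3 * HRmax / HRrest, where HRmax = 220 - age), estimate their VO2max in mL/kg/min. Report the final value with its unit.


HRmax = 220 - 21 = 199 bpm
Ratio = HRmax / HRrest = 199 / 72 = 2.7639
VO2max = 15.3 * 2.7639 = 42.29 mL/kg/min

42.29 mL/kg/min


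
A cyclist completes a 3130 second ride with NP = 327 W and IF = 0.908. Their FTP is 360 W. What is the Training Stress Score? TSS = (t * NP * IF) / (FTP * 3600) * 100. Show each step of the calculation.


t * NP * IF = 3130 * 327 * 0.908 = 929347.08
FTP * 3600 = 1296000
TSS = (929347.08 / 1296000) * 100 = 71.71

71.71 TSS


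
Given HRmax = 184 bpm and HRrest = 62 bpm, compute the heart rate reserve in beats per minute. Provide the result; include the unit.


Heart rate reserve = maximum HR minus resting HR
HRR = 184 - 62 = 122 bpm

122 bpm


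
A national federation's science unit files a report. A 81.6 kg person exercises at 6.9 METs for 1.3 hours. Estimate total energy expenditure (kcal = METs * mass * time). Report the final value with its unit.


Energy = METs * mass(kg) * time(h)
= 6.9 * 81.6 * 1.3
= 731.95 kcal

731.95 kcal


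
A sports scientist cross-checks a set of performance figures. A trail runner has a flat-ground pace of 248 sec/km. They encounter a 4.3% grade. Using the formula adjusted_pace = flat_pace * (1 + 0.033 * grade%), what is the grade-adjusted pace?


Grade factor = 1 + 0.033 * 4.3 = 1.1419
Adjusted = 248 * 1.1419 = 283.19 sec/km

283.19 s/km


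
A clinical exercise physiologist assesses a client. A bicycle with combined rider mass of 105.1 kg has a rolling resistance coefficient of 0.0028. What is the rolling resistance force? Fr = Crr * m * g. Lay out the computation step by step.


Fr = 0.0028 * 105.1 * 9.81
= 0.29428 * 9.81
= 2.887 N

2.887 N


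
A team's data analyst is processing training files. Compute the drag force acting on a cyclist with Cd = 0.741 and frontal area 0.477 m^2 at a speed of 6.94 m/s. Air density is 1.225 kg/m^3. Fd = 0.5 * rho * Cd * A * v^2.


Step 1: v^2 = 48.1636
Step 2: Fd = 0.5 * 1.225 * 0.741 * 0.477 * 48.1636
= 10.427 N

10.427 N


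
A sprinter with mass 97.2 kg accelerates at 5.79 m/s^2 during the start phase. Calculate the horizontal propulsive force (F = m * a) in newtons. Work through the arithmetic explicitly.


F = m * a
= 97.2 * 5.79
= 562.79 N

562.79 N


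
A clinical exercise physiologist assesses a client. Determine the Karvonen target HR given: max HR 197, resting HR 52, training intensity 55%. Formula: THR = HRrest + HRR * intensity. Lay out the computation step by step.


HRR = HRmax - HRrest = 197 - 52 = 145
THR = 52 + 145 * 0.55
= 131.75 bpm

131.75 bpm


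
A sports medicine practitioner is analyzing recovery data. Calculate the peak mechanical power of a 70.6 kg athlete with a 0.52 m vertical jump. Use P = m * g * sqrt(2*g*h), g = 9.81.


First, sqrt(2gh) = sqrt(2 * 9.81 * 0.52)
= sqrt(10.2024) = 3.19412 m/s
Power = 70.6 * 9.81 * 3.19412 = 2212.2 W

2212.2 W


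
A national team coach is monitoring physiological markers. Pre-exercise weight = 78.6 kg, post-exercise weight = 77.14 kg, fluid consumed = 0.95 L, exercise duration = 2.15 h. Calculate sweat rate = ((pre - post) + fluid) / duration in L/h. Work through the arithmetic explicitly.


Weight loss = 78.6 - 77.14 = 1.46 kg (approx L)
Total sweat = 1.46 + 0.95 = 2.41 L
Sweat rate = 2.41 / 2.15 = 1.121 L/h

1.121 L/h


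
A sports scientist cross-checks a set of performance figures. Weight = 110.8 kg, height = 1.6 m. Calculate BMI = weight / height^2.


height^2 = 1.6^2 = 2.56
BMI = 110.8 / 2.56 = 43.28 kg/m^2

43.28 kg/m^2


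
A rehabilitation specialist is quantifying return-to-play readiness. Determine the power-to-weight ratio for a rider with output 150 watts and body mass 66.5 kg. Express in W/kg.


P/W = 150 / 66.5 = 2.256 W/kg

2.256 W/kg


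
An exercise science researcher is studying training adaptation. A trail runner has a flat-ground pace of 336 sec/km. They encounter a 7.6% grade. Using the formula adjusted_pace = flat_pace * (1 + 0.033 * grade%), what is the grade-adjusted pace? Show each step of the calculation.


Grade factor = 1 + 0.033 * 7.6 = 1.2508
Adjusted = 336 * 1.2508 = 420.27 sec/km

420.27 s/km


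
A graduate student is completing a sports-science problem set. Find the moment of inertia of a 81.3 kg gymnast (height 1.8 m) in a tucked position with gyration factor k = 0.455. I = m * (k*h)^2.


Radius of gyration = 0.455 * 1.8 = 0.819 m
I = 81.3 * 0.819^2
= 81.3 * 0.670761
= 54.533 kg*m^2

54.533 kg*m^2


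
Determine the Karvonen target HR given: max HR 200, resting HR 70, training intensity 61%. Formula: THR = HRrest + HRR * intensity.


HRR = HRmax - HRrest = 200 - 70 = 130
THR = 70 + 130 * 0.61
= 149.3 bpm

149.3 bpm


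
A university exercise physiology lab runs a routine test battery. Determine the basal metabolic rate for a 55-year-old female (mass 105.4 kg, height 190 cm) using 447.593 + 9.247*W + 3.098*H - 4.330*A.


BMR = 447.593 + 9.247*105.4 + 3.098*190 - 4.330*55
= 1772.7 kcal/day

1772.7 kcal/day


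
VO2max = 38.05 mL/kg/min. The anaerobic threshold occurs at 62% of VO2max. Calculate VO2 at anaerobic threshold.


AT fraction = 62 / 100 = 0.62
AT VO2 = 38.05 * 0.62
= 23.59 mL/kg/min

23.59 mL/kg/min


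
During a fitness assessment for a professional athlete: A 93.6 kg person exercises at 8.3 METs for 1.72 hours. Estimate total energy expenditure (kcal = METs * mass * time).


Energy = METs * mass(kg) * time(h)
= 8.3 * 93.6 * 1.72
= 1336.23 kcal

1336.23 kcal


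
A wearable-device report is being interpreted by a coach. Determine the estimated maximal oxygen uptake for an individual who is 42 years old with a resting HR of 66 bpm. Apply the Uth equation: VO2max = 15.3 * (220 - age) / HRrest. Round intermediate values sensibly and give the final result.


HRmax = 220 - 42 = 178
VO2max = 15.3 * (178 / 66)
= 15.3 * 2.697
= 41.26 mL/kg/min

41.26 mL/kg/min


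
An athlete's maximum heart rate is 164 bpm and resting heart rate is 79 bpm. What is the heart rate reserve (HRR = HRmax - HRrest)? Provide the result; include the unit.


HRR = HRmax - HRrest
= 164 - 79
= 85 bpm

85 bpm


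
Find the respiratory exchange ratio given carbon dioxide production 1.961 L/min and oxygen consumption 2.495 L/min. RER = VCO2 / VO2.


VCO2 = 1.961 L/min
VO2 = 2.495 L/min
RER = 1.961 / 2.495 = 0.786

0.786


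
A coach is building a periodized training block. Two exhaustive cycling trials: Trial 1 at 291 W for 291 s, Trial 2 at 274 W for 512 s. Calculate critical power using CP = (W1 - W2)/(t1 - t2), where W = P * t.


W1 = 291 * 291 = 84681 J
W2 = 274 * 512 = 140288 J
CP = (84681 - 140288) / (291 - 512)
= -55607 / -221
= 251.62 W

251.62 W


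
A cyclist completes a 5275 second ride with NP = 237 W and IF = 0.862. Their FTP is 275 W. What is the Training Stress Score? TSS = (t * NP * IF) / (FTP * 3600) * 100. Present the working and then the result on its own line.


t * NP * IF = 5275 * 237 * 0.862 = 1077650.85
FTP * 3600 = 990000
TSS = (1077650.85 / 990000) * 100 = 108.85

108.85 TSS


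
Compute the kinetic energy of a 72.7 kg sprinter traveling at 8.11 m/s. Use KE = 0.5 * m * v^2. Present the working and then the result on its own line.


Velocity squared = 65.7721
KE = 0.5 * 72.7 * 65.7721 = 2390.82 J

2390.82 J


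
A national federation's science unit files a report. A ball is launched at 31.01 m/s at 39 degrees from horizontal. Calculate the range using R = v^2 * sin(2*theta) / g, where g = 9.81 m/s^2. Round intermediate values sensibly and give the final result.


sin(2 * 39) = sin(78) = 0.978148
v^2 = 31.01^2 = 961.6201
R = 961.6201 * 0.978148 / 9.81
= 95.882 m

95.882 m


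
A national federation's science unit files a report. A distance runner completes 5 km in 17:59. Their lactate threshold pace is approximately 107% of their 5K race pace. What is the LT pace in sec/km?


Convert to seconds: 17 min 59 s = 1079 s
Pace per km = 1079 / 5 = 215.8 s/km
LT pace = 215.8 * 1.07 = 230.91 s/km

230.91 s/km


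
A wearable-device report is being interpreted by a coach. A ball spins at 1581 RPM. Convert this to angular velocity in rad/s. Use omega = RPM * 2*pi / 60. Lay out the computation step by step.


omega = 1581 * 2 * pi / 60
= 1581 * 6.28318531 / 60
= 9933.716 / 60
= 165.562 rad/s

165.562 rad/s


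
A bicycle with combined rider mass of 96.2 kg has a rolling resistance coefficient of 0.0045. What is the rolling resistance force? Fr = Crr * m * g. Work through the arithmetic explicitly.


Fr = 0.0045 * 96.2 * 9.81
= 0.4329 * 9.81
= 4.247 N

4.247 N


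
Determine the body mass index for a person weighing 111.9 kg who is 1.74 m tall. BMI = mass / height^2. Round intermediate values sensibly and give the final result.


BMI = mass / height^2
= 111.9 / 1.74^2
= 111.9 / 3.0276
= 36.96 kg/m^2

36.96 kg/m^2


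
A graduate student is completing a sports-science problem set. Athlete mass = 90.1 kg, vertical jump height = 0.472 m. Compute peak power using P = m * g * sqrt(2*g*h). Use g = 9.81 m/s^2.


sqrt(2 * 9.81 * 0.472) = sqrt(9.26064) = 3.04313 m/s
P = 90.1 * 9.81 * 3.04313
= 2689.76 W

2689.76 W


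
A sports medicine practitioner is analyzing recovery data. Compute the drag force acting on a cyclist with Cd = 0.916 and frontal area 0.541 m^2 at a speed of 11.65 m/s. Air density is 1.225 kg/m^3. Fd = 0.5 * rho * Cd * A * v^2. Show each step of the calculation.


Step 1: v^2 = 135.7225
Step 2: Fd = 0.5 * 1.225 * 0.916 * 0.541 * 135.7225
= 41.196 N

41.196 N


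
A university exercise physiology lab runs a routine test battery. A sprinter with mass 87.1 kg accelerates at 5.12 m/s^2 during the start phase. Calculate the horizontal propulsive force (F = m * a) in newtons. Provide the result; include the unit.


F = m * a
= 87.1 * 5.12
= 445.95 N

445.95 N


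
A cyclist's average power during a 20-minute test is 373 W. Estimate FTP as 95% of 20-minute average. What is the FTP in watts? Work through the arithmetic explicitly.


FTP = 20-min power * 0.95
= 373 * 0.95
= 354.35 W

354.35 W


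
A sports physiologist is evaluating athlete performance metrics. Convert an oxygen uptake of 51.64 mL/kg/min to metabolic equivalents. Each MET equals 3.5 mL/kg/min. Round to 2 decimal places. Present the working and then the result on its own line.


One MET = 3.5 mL/kg/min
Number of METs = 51.64 / 3.5
= 14.75 METs

14.75 METs


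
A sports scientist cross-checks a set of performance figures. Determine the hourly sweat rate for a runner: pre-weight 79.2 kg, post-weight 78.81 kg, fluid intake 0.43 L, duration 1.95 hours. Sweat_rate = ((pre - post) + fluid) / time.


Mass lost = 79.2 - 78.81 = 0.39 kg
Add fluid consumed: 0.39 + 0.43 = 0.82 L total sweat
Sweat rate = 0.82 / 1.95 = 0.421 L/h

0.421 L/h


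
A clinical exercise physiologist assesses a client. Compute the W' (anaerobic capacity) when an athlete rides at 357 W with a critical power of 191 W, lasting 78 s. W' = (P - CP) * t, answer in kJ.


Above-CP power = 166 W
Duration = 78 s
W' = 166 * 78 = 12948 J
Convert: 12948 / 1000 = 12.948 kJ

12.948 kJ


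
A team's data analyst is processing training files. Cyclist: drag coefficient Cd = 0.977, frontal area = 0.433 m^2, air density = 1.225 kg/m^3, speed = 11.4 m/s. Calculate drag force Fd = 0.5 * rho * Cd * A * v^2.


v^2 = 11.4^2 = 129.96
Fd = 0.5 * 1.225 * 0.977 * 0.433 * 129.96
= 33.674 N

33.674 N


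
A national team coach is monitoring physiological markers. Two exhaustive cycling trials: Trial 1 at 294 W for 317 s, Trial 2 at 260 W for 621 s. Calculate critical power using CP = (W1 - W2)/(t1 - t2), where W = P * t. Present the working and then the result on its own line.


W1 = 294 * 317 = 93198 J
W2 = 260 * 621 = 161460 J
CP = (93198 - 161460) / (317 - 621)
= -68262 / -304
= 224.55 W

224.55 W


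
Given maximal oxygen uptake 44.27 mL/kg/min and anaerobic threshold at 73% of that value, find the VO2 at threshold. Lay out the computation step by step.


Percentage as decimal = 0.73
VO2 at AT = 44.27 * 0.73 = 32.32 mL/kg/min

32.32 mL/kg/min


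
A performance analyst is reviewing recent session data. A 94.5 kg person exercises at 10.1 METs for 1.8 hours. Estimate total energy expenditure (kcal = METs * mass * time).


Energy = METs * mass(kg) * time(h)
= 10.1 * 94.5 * 1.8
= 1718.01 kcal

1718.01 kcal


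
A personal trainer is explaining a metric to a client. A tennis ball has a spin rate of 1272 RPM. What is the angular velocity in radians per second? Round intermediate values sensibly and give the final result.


Convert RPM to rad/s: multiply by 2*pi and divide by 60
omega = 1272 * 2 * pi / 60
= 133.204 rad/s

133.204 rad/s


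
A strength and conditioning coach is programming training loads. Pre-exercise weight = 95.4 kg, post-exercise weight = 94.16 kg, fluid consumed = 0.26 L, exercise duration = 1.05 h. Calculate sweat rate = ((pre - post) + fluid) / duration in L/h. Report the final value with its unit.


Weight loss = 95.4 - 94.16 = 1.24 kg (approx L)
Total sweat = 1.24 + 0.26 = 1.5 L
Sweat rate = 1.5 / 1.05 = 1.429 L/h

1.429 L/h


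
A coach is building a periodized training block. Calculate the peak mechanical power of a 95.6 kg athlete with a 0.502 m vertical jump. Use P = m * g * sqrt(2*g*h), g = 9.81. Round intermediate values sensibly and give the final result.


First, sqrt(2gh) = sqrt(2 * 9.81 * 0.502)
= sqrt(9.84924) = 3.13835 m/s
Power = 95.6 * 9.81 * 3.13835 = 2943.26 W

2943.26 W


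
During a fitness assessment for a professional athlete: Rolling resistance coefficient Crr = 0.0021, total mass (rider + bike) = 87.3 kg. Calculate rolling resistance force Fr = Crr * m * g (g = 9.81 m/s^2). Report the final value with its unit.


Fr = Crr * m * g
= 0.0021 * 87.3 * 9.81
= 1.798 N

1.798 N


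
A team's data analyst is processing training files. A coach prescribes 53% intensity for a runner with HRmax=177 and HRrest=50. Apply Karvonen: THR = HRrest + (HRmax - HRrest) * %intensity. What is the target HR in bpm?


Heart rate reserve = 177 - 50 = 127
Intensity fraction = 53 / 100 = 0.53
THR = 50 + 127 * 0.53 = 117.31 bpm

117.31 bpm


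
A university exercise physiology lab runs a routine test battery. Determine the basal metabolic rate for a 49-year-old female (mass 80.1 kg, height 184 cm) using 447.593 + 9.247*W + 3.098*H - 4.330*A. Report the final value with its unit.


BMR = 447.593 + 9.247*80.1 + 3.098*184 - 4.330*49
= 1546.14 kcal/day

1546.14 kcal/day


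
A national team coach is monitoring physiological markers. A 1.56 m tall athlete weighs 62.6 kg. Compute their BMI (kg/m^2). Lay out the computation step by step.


height^2 = 2.4336 m^2
BMI = 62.6 / 2.4336 = 25.72 kg/m^2

25.72 kg/m^2


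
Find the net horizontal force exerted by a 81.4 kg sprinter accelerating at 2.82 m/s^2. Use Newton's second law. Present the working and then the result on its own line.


Newton's second law: F = m * a
F = 81.4 * 2.82 = 229.55 N

229.55 N


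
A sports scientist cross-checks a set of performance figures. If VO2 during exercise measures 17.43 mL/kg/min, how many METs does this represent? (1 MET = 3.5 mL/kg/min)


METs = VO2 / 3.5 = 17.43 / 3.5 = 4.98

4.98 METs


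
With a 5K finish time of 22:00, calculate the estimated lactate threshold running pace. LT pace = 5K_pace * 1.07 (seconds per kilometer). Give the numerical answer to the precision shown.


Race duration = 1320 s for 5 km
Average pace = 1320 / 5 = 264.0 s/km
LT pace = 264.0 * 1.07
= 282.48 s/km

282.48 s/km


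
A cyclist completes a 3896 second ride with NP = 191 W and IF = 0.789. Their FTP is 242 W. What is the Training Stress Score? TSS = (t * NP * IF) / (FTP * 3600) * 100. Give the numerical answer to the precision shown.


t * NP * IF = 3896 * 191 * 0.789 = 587123.304
FTP * 3600 = 871200
TSS = (587123.304 / 871200) * 100 = 67.39

67.39 TSS


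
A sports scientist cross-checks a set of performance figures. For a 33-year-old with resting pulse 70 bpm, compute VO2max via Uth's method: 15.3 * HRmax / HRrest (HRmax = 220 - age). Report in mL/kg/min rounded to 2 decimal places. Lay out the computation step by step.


Step 1: HRmax = 220 - 33 = 187 bpm
Step 2: Ratio = 187 / 70 = 2.6714
Step 3: VO2max = 15.3 * 2.6714 = 40.87 mL/kg/min

40.87 mL/kg/min


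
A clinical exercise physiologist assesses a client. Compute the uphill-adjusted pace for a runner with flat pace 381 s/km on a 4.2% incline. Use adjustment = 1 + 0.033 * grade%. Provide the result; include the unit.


Adjustment factor = 1 + 0.033 * 4.2 = 1.1386
Grade-adjusted pace = 381 * 1.1386 = 433.81 s/km

433.81 s/km


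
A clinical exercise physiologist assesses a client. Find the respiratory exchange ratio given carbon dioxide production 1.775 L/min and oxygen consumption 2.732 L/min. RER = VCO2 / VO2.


VCO2 = 1.775 L/min
VO2 = 2.732 L/min
RER = 1.775 / 2.732 = 0.6497

0.6497


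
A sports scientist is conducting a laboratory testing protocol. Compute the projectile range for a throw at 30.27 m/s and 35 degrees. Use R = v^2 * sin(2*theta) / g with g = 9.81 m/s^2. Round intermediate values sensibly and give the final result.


Two times the angle = 70 degrees
sin(70) = 0.939693
R = 916.2729 * 0.939693 / 9.81 = 87.769 m

87.769 m


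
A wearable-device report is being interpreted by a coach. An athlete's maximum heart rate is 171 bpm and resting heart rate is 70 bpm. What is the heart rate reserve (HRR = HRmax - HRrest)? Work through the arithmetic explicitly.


HRR = HRmax - HRrest
= 171 - 70
= 101 bpm

101 bpm


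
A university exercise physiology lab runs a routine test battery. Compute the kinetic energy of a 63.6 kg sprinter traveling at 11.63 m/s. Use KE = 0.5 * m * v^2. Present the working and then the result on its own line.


Velocity squared = 135.2569
KE = 0.5 * 63.6 * 135.2569 = 4301.17 J

4301.17 J


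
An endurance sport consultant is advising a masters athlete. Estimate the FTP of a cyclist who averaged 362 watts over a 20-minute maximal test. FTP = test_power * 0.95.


FTP = 362 * 0.95 = 343.9 W

343.9 W


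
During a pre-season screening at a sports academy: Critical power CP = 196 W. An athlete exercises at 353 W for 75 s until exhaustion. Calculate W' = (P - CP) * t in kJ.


P - CP = 353 - 196 = 157 W
W' = 157 * 75 = 11775 J
= 11775 / 1000 = 11.775 kJ

11.775 kJ


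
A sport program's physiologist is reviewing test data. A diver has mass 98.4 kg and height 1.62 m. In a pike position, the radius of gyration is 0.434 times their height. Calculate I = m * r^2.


r = 0.434 * 1.62 = 0.70308 m
I = m * r^2 = 98.4 * 0.494321 = 48.641 kg*m^2

48.641 kg*m^2


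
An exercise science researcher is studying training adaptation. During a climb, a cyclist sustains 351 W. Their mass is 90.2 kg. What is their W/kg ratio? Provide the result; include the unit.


Power-to-weight = 351 W / 90.2 kg
= 3.891 W/kg

3.891 W/kg


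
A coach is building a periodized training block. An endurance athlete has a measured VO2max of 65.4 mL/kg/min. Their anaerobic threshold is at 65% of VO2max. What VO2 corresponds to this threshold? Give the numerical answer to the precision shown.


Anaerobic threshold VO2 = VO2max * 65%
= 65.4 * 0.65
= 42.51 mL/kg/min

42.51 mL/kg/min


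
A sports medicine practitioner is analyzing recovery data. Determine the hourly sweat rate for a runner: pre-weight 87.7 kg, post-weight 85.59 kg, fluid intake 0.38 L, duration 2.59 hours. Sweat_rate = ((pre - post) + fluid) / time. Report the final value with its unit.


Mass lost = 87.7 - 85.59 = 2.11 kg
Add fluid consumed: 2.11 + 0.38 = 2.49 L total sweat
Sweat rate = 2.49 / 2.59 = 0.961 L/h

0.961 L/h


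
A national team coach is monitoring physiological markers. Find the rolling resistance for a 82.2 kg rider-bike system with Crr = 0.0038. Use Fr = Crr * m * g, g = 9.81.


m * g = 82.2 * 9.81 = 806.382 N
Fr = 0.0038 * 806.382 = 3.064 N

3.064 N


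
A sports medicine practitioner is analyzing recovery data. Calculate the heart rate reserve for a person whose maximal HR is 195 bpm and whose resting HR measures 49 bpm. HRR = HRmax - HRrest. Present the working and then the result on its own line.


HRmax = 195 bpm
HRrest = 49 bpm
HRR = 195 - 49 = 146 bpm

146 bpm


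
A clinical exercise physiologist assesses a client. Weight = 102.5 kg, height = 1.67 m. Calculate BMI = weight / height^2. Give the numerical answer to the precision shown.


height^2 = 1.67^2 = 2.7889
BMI = 102.5 / 2.7889 = 36.75 kg/m^2

36.75 kg/m^2


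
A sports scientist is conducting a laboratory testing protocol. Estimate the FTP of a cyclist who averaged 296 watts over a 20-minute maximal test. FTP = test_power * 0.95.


FTP = 296 * 0.95 = 281.2 W

281.2 W


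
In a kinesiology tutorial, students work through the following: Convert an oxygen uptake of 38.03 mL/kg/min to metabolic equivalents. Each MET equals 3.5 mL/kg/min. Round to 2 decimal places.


One MET = 3.5 mL/kg/min
Number of METs = 38.03 / 3.5
= 10.87 METs

10.87 METs


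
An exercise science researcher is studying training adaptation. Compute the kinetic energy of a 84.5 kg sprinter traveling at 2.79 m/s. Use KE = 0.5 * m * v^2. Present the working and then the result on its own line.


Velocity squared = 7.7841
KE = 0.5 * 84.5 * 7.7841 = 328.88 J

328.88 J


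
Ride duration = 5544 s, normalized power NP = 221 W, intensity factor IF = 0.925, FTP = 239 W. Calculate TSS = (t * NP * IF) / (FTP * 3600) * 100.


Numerator = 5544 * 221 * 0.925 = 1133332.2
Denominator = 239 * 3600 = 860400
TSS = 1133332.2 / 860400 * 100
= 131.72

131.72 TSS


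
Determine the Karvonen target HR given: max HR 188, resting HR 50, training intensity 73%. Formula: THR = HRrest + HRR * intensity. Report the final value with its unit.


HRR = HRmax - HRrest = 188 - 50 = 138
THR = 50 + 138 * 0.73
= 150.74 bpm

150.74 bpm


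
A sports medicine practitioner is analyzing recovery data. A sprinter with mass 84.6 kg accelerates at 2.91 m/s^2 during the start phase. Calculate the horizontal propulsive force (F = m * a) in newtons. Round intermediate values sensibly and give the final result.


F = m * a
= 84.6 * 2.91
= 246.19 N

246.19 N


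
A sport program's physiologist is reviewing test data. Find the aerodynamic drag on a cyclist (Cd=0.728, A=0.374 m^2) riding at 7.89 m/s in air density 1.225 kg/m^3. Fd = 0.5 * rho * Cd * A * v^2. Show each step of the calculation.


Fd = 0.5 * 1.225 * 0.728 * 0.374 * 7.89^2
= 0.5 * 1.225 * 0.728 * 0.374 * 62.2521
= 10.382 N

10.382 N


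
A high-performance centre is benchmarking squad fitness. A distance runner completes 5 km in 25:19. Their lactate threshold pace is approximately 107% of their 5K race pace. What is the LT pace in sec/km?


Convert to seconds: 25 min 19 s = 1519 s
Pace per km = 1519 / 5 = 303.8 s/km
LT pace = 303.8 * 1.07 = 325.07 s/km

325.07 s/km


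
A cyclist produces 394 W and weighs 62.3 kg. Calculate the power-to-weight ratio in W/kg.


P/W = power / mass
= 394 / 62.3
= 6.324 W/kg

6.324 W/kg


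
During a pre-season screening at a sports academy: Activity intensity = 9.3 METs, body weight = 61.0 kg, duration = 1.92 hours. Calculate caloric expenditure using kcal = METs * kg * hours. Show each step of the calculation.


kcal = 9.3 * 61.0 * 1.92
= 567.3 * 1.92
= 1089.22 kcal

1089.22 kcal


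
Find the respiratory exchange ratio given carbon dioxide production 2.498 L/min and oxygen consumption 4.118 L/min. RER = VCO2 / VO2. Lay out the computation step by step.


VCO2 = 2.498 L/min
VO2 = 4.118 L/min
RER = 2.498 / 4.118 = 0.6066

0.6066


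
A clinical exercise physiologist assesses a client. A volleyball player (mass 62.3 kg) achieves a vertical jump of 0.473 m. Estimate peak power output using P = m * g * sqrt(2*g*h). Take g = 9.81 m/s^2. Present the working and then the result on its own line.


2 * g * h = 2 * 9.81 * 0.473 = 9.28026
sqrt(9.28026) = 3.046352 m/s
P = 62.3 * 9.81 * 3.046352 = 1861.82 W

1861.82 W


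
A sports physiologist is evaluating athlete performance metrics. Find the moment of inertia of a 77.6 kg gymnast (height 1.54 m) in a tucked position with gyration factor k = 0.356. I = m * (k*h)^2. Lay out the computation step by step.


Radius of gyration = 0.356 * 1.54 = 0.54824 m
I = 77.6 * 0.54824^2
= 77.6 * 0.300567
= 23.324 kg*m^2

23.324 kg*m^2


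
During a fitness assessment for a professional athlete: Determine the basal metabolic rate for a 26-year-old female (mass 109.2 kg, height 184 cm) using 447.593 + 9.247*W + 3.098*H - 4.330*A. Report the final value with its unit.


BMR = 447.593 + 9.247*109.2 + 3.098*184 - 4.330*26
= 1914.82 kcal/day

1914.82 kcal/day


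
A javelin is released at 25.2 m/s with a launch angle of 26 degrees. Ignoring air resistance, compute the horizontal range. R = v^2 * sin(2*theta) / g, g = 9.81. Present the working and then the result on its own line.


Launch speed squared = 635.04
sin(2 * 26 deg) = 0.788011
Range = 635.04 * 0.788011 / 9.81
= 51.011 m

51.011 m


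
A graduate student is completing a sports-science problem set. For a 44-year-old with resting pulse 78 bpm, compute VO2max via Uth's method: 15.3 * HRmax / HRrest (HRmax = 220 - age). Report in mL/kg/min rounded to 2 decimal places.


Step 1: HRmax = 220 - 44 = 176 bpm
Step 2: Ratio = 176 / 78 = 2.2564
Step 3: VO2max = 15.3 * 2.2564 = 34.52 mL/kg/min

34.52 mL/kg/min


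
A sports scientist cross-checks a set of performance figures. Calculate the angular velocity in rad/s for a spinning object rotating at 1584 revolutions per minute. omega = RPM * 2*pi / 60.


omega = RPM * 2*pi / 60
= 1584 * 6.28318531 / 60
= 165.876 rad/s

165.876 rad/s


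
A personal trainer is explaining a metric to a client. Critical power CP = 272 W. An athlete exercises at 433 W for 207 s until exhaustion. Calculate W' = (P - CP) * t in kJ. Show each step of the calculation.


P - CP = 433 - 272 = 161 W
W' = 161 * 207 = 33327 J
= 33327 / 1000 = 33.327 kJ

33.327 kJ


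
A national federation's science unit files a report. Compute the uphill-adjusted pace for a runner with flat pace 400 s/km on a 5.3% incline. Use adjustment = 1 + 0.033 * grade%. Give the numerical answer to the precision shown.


Adjustment factor = 1 + 0.033 * 5.3 = 1.1749
Grade-adjusted pace = 400 * 1.1749 = 469.96 s/km

469.96 s/km


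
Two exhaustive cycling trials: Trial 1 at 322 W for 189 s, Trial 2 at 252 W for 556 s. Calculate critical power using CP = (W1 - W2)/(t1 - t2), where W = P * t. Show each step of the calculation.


W1 = 322 * 189 = 60858 J
W2 = 252 * 556 = 140112 J
CP = (60858 - 140112) / (189 - 556)
= -79254 / -367
= 215.95 W

215.95 W


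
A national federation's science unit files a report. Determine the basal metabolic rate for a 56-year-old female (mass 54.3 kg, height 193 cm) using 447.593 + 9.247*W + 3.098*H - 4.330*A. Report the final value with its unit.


BMR = 447.593 + 9.247*54.3 + 3.098*193 - 4.330*56
= 1305.14 kcal/day

1305.14 kcal/day


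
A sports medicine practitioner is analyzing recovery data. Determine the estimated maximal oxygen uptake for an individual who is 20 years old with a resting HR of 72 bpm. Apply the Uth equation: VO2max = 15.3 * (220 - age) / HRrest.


HRmax = 220 - 20 = 200
VO2max = 15.3 * (200 / 72)
= 15.3 * 2.7778
= 42.5 mL/kg/min

42.5 mL/kg/min


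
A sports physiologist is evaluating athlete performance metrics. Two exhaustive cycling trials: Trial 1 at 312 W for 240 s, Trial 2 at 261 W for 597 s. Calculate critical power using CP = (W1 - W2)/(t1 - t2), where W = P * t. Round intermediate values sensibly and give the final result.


W1 = 312 * 240 = 74880 J
W2 = 261 * 597 = 155817 J
CP = (74880 - 155817) / (240 - 597)
= -80937 / -357
= 226.71 W

226.71 W


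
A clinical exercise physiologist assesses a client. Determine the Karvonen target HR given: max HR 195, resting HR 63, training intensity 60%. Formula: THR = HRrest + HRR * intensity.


HRR = HRmax - HRrest = 195 - 63 = 132
THR = 63 + 132 * 0.6
= 142.2 bpm

142.2 bpm


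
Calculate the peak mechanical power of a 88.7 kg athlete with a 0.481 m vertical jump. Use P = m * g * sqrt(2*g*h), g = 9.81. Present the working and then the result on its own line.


First, sqrt(2gh) = sqrt(2 * 9.81 * 0.481)
= sqrt(9.43722) = 3.072006 m/s
Power = 88.7 * 9.81 * 3.072006 = 2673.1 W

2673.1 W


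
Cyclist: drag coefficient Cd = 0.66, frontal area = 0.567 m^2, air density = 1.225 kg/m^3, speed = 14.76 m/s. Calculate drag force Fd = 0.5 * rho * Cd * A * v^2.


v^2 = 14.76^2 = 217.8576
Fd = 0.5 * 1.225 * 0.66 * 0.567 * 217.8576
= 49.935 N

49.935 N


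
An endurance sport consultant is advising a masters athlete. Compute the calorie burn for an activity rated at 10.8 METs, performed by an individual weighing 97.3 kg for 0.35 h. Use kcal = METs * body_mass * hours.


Product of METs and mass = 10.8 * 97.3 = 1050.84
Total kcal = 1050.84 * 0.35 = 367.79 kcal

367.79 kcal


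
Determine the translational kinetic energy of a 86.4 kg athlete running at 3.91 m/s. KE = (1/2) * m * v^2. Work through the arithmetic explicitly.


KE = 0.5 * m * v^2
= 0.5 * 86.4 * 3.91^2
= 0.5 * 86.4 * 15.2881
= 660.45 J

660.45 J


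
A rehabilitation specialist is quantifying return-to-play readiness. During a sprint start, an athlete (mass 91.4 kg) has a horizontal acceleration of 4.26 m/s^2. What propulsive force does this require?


Propulsive force = mass * acceleration
= 91.4 kg * 4.26 m/s^2
= 389.36 N

389.36 N


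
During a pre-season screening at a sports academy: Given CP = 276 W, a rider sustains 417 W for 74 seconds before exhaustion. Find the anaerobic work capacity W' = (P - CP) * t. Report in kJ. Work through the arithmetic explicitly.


Excess power = 417 - 276 = 141 W
Work above CP = 141 * 74 = 10434 J
W' = 10.434 kJ

10.434 kJ


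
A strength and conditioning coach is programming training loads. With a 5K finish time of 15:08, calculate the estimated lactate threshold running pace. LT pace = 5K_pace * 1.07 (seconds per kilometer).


Race duration = 908 s for 5 km
Average pace = 908 / 5 = 181.6 s/km
LT pace = 181.6 * 1.07
= 194.31 s/km

194.31 s/km


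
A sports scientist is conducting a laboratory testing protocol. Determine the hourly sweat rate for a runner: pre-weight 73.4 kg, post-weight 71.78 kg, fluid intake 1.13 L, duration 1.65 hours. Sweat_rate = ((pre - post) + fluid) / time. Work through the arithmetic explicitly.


Mass lost = 73.4 - 71.78 = 1.62 kg
Add fluid consumed: 1.62 + 1.13 = 2.75 L total sweat
Sweat rate = 2.75 / 1.65 = 1.667 L/h

1.667 L/h


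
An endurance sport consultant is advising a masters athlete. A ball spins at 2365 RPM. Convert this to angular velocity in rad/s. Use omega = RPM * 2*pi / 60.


omega = 2365 * 2 * pi / 60
= 2365 * 6.28318531 / 60
= 14859.733 / 60
= 247.662 rad/s

247.662 rad/s


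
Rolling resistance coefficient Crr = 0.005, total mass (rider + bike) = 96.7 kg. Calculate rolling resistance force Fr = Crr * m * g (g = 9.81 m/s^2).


Fr = Crr * m * g
= 0.005 * 96.7 * 9.81
= 4.743 N

4.743 N


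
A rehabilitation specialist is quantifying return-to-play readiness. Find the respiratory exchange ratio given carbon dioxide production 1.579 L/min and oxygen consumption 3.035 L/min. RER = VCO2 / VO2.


VCO2 = 1.579 L/min
VO2 = 3.035 L/min
RER = 1.579 / 3.035 = 0.5203

0.5203


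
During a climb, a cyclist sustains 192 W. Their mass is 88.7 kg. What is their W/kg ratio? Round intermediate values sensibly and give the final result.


Power-to-weight = 192 W / 88.7 kg
= 2.165 W/kg

2.165 W/kg


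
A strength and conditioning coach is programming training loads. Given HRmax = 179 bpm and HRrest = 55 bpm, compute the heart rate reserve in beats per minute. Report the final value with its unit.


Heart rate reserve = maximum HR minus resting HR
HRR = 179 - 55 = 124 bpm

124 bpm


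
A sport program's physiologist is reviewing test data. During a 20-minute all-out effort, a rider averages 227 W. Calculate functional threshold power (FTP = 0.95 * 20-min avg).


FTP = 0.95 * 227
= 215.65 W

215.65 W


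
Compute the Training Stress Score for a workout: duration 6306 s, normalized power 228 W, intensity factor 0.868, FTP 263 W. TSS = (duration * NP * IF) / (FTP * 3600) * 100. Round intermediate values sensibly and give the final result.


Product = 6306 * 228 * 0.868 = 1247982.624
Base = 263 * 3600 = 946800
TSS = 1247982.624 / 946800 * 100 = 131.81

131.81 TSS


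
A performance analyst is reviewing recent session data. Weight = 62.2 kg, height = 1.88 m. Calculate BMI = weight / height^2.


height^2 = 1.88^2 = 3.5344
BMI = 62.2 / 3.5344 = 17.6 kg/m^2

17.6 kg/m^2


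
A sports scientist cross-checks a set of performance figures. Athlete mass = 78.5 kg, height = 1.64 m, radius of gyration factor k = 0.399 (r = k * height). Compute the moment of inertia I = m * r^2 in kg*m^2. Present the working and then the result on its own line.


r = k * height = 0.399 * 1.64 = 0.65436 m
r^2 = 0.65436^2 = 0.428187
I = 78.5 * 0.428187 = 33.613 kg*m^2

33.613 kg*m^2


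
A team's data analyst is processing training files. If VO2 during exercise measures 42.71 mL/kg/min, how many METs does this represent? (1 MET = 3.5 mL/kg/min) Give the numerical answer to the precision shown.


METs = VO2 / 3.5 = 42.71 / 3.5 = 12.2

12.2 METs


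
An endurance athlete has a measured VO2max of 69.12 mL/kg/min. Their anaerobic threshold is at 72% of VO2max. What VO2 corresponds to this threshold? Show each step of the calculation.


Anaerobic threshold VO2 = VO2max * 72%
= 69.12 * 0.72
= 49.77 mL/kg/min

49.77 mL/kg/min


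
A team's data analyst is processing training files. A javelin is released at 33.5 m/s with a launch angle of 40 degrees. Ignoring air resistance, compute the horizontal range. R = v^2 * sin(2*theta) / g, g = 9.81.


Launch speed squared = 1122.25
sin(2 * 40 deg) = 0.984808
Range = 1122.25 * 0.984808 / 9.81
= 112.661 m

112.661 m


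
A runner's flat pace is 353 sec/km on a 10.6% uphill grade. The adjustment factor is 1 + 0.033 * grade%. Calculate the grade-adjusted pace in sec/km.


Factor = 1 + 0.033 * 10.6 = 1.3498
Adjusted pace = 353 * 1.3498
= 476.48 sec/km

476.48 s/km


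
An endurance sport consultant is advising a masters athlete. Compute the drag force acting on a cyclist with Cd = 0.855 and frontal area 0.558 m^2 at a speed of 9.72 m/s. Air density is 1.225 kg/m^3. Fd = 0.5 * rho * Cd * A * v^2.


Step 1: v^2 = 94.4784
Step 2: Fd = 0.5 * 1.225 * 0.855 * 0.558 * 94.4784
= 27.608 N

27.608 N


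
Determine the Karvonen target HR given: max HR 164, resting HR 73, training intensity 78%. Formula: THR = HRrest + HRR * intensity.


HRR = HRmax - HRrest = 164 - 73 = 91
THR = 73 + 91 * 0.78
= 143.98 bpm

143.98 bpm


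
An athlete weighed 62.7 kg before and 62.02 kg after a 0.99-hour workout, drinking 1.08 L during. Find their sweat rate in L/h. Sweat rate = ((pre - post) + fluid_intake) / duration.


Body mass change = 0.68 kg
Total sweat loss = 0.68 + 1.08 = 1.76 L
Rate = 1.76 / 0.99 = 1.778 L/h

1.778 L/h


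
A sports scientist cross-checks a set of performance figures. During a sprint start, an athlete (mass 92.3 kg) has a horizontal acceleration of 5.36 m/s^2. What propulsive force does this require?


Propulsive force = mass * acceleration
= 92.3 kg * 5.36 m/s^2
= 494.73 N

494.73 N


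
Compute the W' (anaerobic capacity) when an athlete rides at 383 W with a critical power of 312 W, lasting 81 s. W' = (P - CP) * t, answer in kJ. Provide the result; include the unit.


Above-CP power = 71 W
Duration = 81 s
W' = 71 * 81 = 5751 J
Convert: 5751 / 1000 = 5.751 kJ

5.751 kJ


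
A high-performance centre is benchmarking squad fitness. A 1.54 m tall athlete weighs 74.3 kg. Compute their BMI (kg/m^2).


height^2 = 2.3716 m^2
BMI = 74.3 / 2.3716 = 31.33 kg/m^2

31.33 kg/m^2


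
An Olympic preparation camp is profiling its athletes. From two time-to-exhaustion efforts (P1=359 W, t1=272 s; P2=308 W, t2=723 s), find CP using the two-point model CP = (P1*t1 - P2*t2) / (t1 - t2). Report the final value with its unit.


Work in trial 1 = 97648 J
Work in trial 2 = 222684 J
Delta work = -125036 J
Delta time = -451 s
CP = -125036 / -451 = 277.24 W

277.24 W


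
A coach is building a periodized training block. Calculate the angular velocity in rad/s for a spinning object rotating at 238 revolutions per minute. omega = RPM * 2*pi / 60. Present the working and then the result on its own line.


omega = RPM * 2*pi / 60
= 238 * 6.28318531 / 60
= 24.923 rad/s

24.923 rad/s


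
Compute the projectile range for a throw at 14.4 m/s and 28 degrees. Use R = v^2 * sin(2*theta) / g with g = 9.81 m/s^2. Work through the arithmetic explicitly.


Two times the angle = 56 degrees
sin(56) = 0.829038
R = 207.36 * 0.829038 / 9.81 = 17.524 m

17.524 m


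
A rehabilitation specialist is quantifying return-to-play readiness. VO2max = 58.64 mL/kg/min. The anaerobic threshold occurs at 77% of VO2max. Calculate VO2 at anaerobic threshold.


AT fraction = 77 / 100 = 0.77
AT VO2 = 58.64 * 0.77
= 45.15 mL/kg/min

45.15 mL/kg/min


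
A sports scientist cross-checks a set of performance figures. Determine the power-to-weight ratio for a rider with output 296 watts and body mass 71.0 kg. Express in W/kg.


P/W = 296 / 71.0 = 4.169 W/kg

4.169 W/kg


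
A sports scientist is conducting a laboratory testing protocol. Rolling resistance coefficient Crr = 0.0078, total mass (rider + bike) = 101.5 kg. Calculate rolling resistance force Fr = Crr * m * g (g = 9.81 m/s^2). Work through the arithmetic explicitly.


Fr = Crr * m * g
= 0.0078 * 101.5 * 9.81
= 7.767 N

7.767 N


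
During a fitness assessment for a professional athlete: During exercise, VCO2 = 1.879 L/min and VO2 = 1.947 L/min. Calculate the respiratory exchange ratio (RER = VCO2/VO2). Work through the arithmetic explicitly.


RER = VCO2 / VO2
= 1.879 / 1.947
= 0.9651

0.9651


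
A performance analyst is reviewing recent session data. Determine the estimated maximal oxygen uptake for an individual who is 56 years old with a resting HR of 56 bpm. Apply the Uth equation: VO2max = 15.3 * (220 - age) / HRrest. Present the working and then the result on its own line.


HRmax = 220 - 56 = 164
VO2max = 15.3 * (164 / 56)
= 15.3 * 2.9286
= 44.81 mL/kg/min

44.81 mL/kg/min


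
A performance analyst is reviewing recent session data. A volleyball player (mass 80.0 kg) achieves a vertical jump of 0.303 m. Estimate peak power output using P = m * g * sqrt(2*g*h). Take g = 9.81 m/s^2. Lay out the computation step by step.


2 * g * h = 2 * 9.81 * 0.303 = 5.94486
sqrt(5.94486) = 2.438208 m/s
P = 80.0 * 9.81 * 2.438208 = 1913.51 W

1913.51 W
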